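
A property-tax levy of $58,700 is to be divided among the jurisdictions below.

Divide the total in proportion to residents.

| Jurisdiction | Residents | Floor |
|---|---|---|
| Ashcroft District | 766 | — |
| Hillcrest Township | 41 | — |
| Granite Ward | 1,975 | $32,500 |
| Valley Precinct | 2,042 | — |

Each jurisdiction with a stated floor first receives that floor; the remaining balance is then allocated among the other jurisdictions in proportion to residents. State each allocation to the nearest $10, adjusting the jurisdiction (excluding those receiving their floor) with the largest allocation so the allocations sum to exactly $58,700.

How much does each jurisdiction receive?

Ashcroft District: $7,040 | Hillcrest Township: $380 | Granite Ward: $32,500 | Valley Precinct: $18,780

Fund the minimums — Granite Ward $32,500. Balance $26,200.
Balance split over remaining residents 2,849: Ashcroft District 7,044.30 → $7,040; Hillcrest Township 377.04 → $380; Valley Precinct 18,778.66 → $18,780.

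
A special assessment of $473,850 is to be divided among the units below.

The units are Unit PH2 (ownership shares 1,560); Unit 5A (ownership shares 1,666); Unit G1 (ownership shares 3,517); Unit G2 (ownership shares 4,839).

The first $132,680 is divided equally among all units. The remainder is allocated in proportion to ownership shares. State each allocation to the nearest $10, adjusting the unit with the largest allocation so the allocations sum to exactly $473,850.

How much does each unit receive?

Unit PH2: $79,120 | Unit 5A: $82,250 | Unit G1: $136,770 | Unit G2: $175,710

Equal tier: $132,680 ÷ 4 = $33,170 apiece.
Remainder $341,170 by ownership shares (total 11,582): Unit PH2 45,952.79 → $45,950; Unit 5A 49,075.22 → $49,080; Unit G1 103,599.97 → $103,600; Unit G2 142,542.02 → $142,540.
Totals: Unit PH2 $33,170 + $45,950 = $79,120; Unit 5A $33,170 + $49,080 = $82,250; Unit G1 $33,170 + $103,600 = $136,770; Unit G2 $33,170 + $142,540 = $175,710.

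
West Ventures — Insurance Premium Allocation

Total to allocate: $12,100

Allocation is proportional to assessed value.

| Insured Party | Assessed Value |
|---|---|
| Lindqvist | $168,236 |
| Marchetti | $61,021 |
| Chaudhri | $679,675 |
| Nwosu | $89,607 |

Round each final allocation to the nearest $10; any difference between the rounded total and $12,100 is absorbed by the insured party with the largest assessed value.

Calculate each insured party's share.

Lindqvist: $2,040 · Marchetti: $740 · Chaudhri: $8,230 · Nwosu: $1,090

Sum of assessed value: 168,236 + 61,021 + 679,675 + 89,607 = 998,539.
Proportional shares: Lindqvist 2,038.63; Marchetti 739.43; Chaudhri 8,236.10; Nwosu 1,085.83.
After rounding ($10): Lindqvist $2,040; Marchetti $740; Chaudhri $8,240; Nwosu $1,090. Sum = $12,110.
Difference $12,100 − $12,110 = −$10 applied to largest assessed value (Chaudhri): Chaudhri becomes $8,230.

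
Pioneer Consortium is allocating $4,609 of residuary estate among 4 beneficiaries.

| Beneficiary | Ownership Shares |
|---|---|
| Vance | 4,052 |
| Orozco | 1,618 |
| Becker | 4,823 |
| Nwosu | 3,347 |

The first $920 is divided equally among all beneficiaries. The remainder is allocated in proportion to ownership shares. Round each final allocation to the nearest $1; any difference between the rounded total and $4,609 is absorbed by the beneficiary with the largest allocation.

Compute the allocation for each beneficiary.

Equal tier: $920 ÷ 4 = $230 apiece.
Remainder $3,689 by ownership shares (total 13,840): Vance 1,080.05 → $1,080; Orozco 431.27 → $431; Becker 1,285.55 → $1,286; Nwosu 892.13 → $892.
Totals: Vance $230 + $1,080 = $1,310; Orozco $230 + $431 = $661; Becker $230 + $1,286 = $1,516; Nwosu $230 + $892 = $1,122.

Vance: $1,310 | Orozco: $661 | Becker: $1,516 | Nwosu: $1,122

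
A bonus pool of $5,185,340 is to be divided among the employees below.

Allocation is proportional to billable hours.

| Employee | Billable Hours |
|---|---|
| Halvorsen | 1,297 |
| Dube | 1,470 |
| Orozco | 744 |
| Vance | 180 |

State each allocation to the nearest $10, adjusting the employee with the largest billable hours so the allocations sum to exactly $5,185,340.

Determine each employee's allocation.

Combined billable hours = 3,691.
Pro-rata amounts: Halvorsen 1,297/3,691 × $5,185,340 = 1,822,104.03; Dube 1,470/3,691 × $5,185,340 = 2,065,144.89; Orozco 744/3,691 × $5,185,340 = 1,045,216.19; Vance 180/3,691 × $5,185,340 = 252,874.88.
Rounded to nearest $10: Halvorsen $1,822,100; Dube $2,065,140; Orozco $1,045,220; Vance $252,870. Sum = $5,185,330.
Difference $5,185,340 − $5,185,330 = +$10 applied to largest billable hours (Dube): Dube becomes $2,065,150.

Halvorsen: $1,822,100; Dube: $2,065,150; Orozco: $1,045,220; Vance: $252,870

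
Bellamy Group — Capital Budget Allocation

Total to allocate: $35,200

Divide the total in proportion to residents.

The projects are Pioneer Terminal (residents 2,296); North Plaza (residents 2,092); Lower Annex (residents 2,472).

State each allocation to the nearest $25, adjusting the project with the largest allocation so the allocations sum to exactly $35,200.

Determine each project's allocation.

Pioneer Terminal: $11,775 | North Plaza: $10,725 | Lower Annex: $12,700

Residents total: 6,860.
Unrounded shares: Pioneer Terminal 2,296/6,860 × $35,200 = 11,781.22; North Plaza 2,092/6,860 × $35,200 = 10,734.46; Lower Annex 2,472/6,860 × $35,200 = 12,684.31.
At nearest $25: Pioneer Terminal $11,775; North Plaza $10,725; Lower Annex $12,675. Sum = $35,175.
Difference $35,200 − $35,175 = +$25 applied to largest allocation (Lower Annex): Lower Annex becomes $12,700.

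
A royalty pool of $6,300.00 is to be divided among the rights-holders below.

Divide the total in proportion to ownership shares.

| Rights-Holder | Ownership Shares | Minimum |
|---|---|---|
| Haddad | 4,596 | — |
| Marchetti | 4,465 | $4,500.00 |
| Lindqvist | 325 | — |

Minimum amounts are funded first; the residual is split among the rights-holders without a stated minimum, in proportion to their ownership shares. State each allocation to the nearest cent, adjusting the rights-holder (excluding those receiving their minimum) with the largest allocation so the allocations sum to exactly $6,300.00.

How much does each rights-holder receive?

Guaranteed amounts: Marchetti $4,500.00. Residual $1,800.00.
Residual split over remaining ownership shares 4,921: Haddad 1,681.1217 → $1,681.12; Lindqvist 118.8783 → $118.88.

Haddad: $1,681.12 · Marchetti: $4,500.00 · Lindqvist: $118.88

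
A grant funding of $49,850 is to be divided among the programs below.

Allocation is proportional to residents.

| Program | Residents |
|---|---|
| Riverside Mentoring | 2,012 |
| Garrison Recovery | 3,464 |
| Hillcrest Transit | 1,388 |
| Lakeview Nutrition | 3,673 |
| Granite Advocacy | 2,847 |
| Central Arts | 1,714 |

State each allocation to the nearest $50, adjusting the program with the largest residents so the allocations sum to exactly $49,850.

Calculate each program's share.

Riverside Mentoring: $6,650 · Garrison Recovery: $11,450 · Hillcrest Transit: $4,600 · Lakeview Nutrition: $12,100 · Granite Advocacy: $9,400 · Central Arts: $5,650

Combined residents = 15,098.
Pro-rata amounts: Riverside Mentoring 2,012/15,098 × $49,850 = 6,643.14; Garrison Recovery 3,464/15,098 × $49,850 = 11,437.30; Hillcrest Transit 1,388/15,098 × $49,850 = 4,582.85; Lakeview Nutrition 3,673/15,098 × $49,850 = 12,127.37; Granite Advocacy 2,847/15,098 × $49,850 = 9,400.12; Central Arts 1,714/15,098 × $49,850 = 5,659.22.
At nearest $50: Riverside Mentoring $6,650; Garrison Recovery $11,450; Hillcrest Transit $4,600; Lakeview Nutrition $12,150; Granite Advocacy $9,400; Central Arts $5,650. Sum = $49,900.
Difference $49,850 − $49,900 = −$50 applied to largest residents (Lakeview Nutrition): Lakeview Nutrition becomes $12,100.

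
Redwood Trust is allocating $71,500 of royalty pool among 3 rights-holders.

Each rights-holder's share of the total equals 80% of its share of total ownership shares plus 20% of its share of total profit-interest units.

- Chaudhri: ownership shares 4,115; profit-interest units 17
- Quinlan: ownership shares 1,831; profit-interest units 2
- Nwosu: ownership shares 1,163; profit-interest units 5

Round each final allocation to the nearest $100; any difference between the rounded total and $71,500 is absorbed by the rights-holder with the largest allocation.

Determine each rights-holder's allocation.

Totals — ownership shares 7,109, profit-interest units 24.
Blended shares (80% ownership shares + 20% profit-interest units): Chaudhri 0.6047; Quinlan 0.2227; Nwosu 0.1725.
Proportional shares: Chaudhri 43,239.03; Quinlan 15,924.15; Nwosu 12,336.83.
Rounded to nearest $100: Chaudhri $43,200; Quinlan $15,900; Nwosu $12,300. Sum = $71,400.
Difference $71,500 − $71,400 = +$100 applied to largest allocation (Chaudhri): Chaudhri becomes $43,300.

Chaudhri: $43,300 | Quinlan: $15,900 | Nwosu: $12,300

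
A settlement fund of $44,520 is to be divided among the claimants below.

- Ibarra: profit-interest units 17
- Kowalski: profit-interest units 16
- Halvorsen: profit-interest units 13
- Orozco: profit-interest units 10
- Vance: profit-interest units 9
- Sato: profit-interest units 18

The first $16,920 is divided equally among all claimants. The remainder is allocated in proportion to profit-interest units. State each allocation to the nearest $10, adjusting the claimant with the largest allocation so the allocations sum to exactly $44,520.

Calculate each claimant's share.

$16,920 shared equally gives $2,820 per claimant.
Remainder $27,600 by profit-interest units (total 83): Ibarra 5,653.01 → $5,650; Kowalski 5,320.48 → $5,320; Halvorsen 4,322.89 → $4,320; Orozco 3,325.30 → $3,330; Vance 2,992.77 → $2,990; Sato 5,985.54 → $5,990.
Totals: Ibarra $2,820 + $5,650 = $8,470; Kowalski $2,820 + $5,320 = $8,140; Halvorsen $2,820 + $4,320 = $7,140; Orozco $2,820 + $3,330 = $6,150; Vance $2,820 + $2,990 = $5,810; Sato $2,820 + $5,990 = $8,810.

Ibarra: $8,470; Kowalski: $8,140; Halvorsen: $7,140; Orozco: $6,150; Vance: $5,810; Sato: $8,810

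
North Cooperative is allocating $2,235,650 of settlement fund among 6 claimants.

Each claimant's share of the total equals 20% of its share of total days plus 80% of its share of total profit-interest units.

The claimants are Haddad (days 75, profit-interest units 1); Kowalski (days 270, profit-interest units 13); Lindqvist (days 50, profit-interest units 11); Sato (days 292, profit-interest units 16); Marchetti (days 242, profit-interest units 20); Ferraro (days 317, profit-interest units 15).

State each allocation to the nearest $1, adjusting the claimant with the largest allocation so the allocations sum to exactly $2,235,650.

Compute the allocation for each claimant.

Haddad: $50,447 · Kowalski: $402,821 · Lindqvist: $276,807 · Sato: $481,315 · Marchetti: $557,506 · Ferraro: $466,754

Days total 1,246; profit-interest units total 76.
Blended shares (20% days + 80% profit-interest units): Haddad 0.0226; Kowalski 0.1802; Lindqvist 0.1238; Sato 0.2153; Marchetti 0.2494; Ferraro 0.2088.
Raw shares: Haddad 50,447.08; Kowalski 402,821.18; Lindqvist 276,807.35; Sato 481,315.41; Marchetti 557,505.42; Ferraro 466,753.56.
Rounded to nearest $1: Haddad $50,447; Kowalski $402,821; Lindqvist $276,807; Sato $481,315; Marchetti $557,505; Ferraro $466,754. Sum = $2,235,649.
Difference $2,235,650 − $2,235,649 = +$1 applied to largest allocation (Marchetti): Marchetti becomes $557,506.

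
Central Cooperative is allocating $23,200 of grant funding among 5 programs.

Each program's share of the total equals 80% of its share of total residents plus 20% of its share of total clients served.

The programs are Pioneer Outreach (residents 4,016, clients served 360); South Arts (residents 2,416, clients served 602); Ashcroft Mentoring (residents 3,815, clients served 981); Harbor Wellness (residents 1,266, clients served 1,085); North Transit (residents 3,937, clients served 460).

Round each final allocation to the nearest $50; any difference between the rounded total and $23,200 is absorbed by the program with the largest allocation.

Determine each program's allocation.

Pioneer Outreach: $5,300 | South Arts: $3,700 | Ashcroft Mentoring: $5,900 | Harbor Wellness: $2,950 | North Transit: $5,350

Residents total 15,450; clients served total 3,488.
Combined weights (80% residents + 20% clients served): Pioneer Outreach 0.2286; South Arts 0.1596; Ashcroft Mentoring 0.2538; Harbor Wellness 0.1278; North Transit 0.2302.
Unrounded shares: Pioneer Outreach 5,303.30; South Arts 3,703.15; Ashcroft Mentoring 5,887.94; Harbor Wellness 2,964.19; North Transit 5,341.42.
Rounded to nearest $50: Pioneer Outreach $5,300; South Arts $3,700; Ashcroft Mentoring $5,900; Harbor Wellness $2,950; North Transit $5,350. Sum = $23,200.
Sum already equals the total — no adjustment.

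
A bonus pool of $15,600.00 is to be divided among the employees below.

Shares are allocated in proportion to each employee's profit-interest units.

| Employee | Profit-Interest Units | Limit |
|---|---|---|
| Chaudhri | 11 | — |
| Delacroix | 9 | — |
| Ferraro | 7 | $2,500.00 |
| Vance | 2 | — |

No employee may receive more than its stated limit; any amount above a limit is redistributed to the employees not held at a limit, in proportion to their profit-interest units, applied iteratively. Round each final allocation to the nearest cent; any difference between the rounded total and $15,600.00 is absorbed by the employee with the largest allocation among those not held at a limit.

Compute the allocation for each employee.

Chaudhri: $6,550.00; Delacroix: $5,359.09; Ferraro: $2,500.00; Vance: $1,190.91

Profit-interest units total: 29.
Unconstrained shares: Chaudhri 5,917.2414; Delacroix 4,841.3793; Ferraro 3,765.5172; Vance 1,075.8621.
Held at cap: Ferraro ($2,500.00); balance $13,100.00 reallocated over remaining profit-interest units 22.
Shares after redistribution: Chaudhri 6,550.0000 → $6,550.00; Delacroix 5,359.0909 → $5,359.09; Vance 1,190.9091 → $1,190.91.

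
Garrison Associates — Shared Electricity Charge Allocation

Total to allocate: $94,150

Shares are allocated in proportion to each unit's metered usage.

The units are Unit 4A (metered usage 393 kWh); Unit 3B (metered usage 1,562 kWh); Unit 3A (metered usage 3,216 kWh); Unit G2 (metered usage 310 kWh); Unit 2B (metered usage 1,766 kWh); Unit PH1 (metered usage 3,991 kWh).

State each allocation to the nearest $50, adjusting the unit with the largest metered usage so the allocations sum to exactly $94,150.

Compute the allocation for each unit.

Unit 4A: $3,300 | Unit 3B: $13,100 | Unit 3A: $26,950 | Unit G2: $2,600 | Unit 2B: $14,800 | Unit PH1: $33,400

Combined metered usage = 393 + 1,562 + 3,216 + 310 + 1,766 + 3,991 = 11,238.
Proportional shares: Unit 4A 3,292.49; Unit 3B 13,086.16; Unit 3A 26,943.09; Unit G2 2,597.13; Unit 2B 14,795.24; Unit PH1 33,435.90.
After rounding ($50): Unit 4A $3,300; Unit 3B $13,100; Unit 3A $26,950; Unit G2 $2,600; Unit 2B $14,800; Unit PH1 $33,450. Sum = $94,200.
Difference $94,150 − $94,200 = −$50 applied to largest metered usage (Unit PH1): Unit PH1 becomes $33,400.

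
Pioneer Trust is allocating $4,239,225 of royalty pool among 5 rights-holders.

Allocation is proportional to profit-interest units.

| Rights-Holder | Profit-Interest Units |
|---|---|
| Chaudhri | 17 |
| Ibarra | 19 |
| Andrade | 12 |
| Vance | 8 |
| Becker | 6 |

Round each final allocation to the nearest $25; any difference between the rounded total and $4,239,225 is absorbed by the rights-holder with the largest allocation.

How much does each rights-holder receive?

Chaudhri: $1,162,375 · Ibarra: $1,299,100 · Andrade: $820,500 · Vance: $547,000 · Becker: $410,250

Profit-interest units total: 62.
Proportional shares: Chaudhri 17/62 × $4,239,225 = 1,162,368.15; Ibarra 19/62 × $4,239,225 = 1,299,117.34; Andrade 12/62 × $4,239,225 = 820,495.16; Vance 8/62 × $4,239,225 = 546,996.77; Becker 6/62 × $4,239,225 = 410,247.58.
Rounded to nearest $25: Chaudhri $1,162,375; Ibarra $1,299,125; Andrade $820,500; Vance $547,000; Becker $410,250. Sum = $4,239,250.
Difference $4,239,225 − $4,239,250 = −$25 applied to largest allocation (Ibarra): Ibarra becomes $1,299,100.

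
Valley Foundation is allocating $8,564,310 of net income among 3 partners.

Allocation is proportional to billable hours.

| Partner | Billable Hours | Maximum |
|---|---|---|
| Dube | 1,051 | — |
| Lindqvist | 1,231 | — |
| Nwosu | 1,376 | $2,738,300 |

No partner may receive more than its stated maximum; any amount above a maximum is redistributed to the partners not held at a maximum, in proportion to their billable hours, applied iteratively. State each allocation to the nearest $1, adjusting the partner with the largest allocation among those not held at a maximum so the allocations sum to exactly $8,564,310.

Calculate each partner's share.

Total billable hours = 3,658.
Pro-rata shares before constraints: Dube 2,460,658.78; Lindqvist 2,882,084.64; Nwosu 3,221,566.58.
Capped: Nwosu ($2,738,300); residual $5,826,010 reallocated over remaining billable hours 2,282.
Redistributed shares: Dube 2,683,232.48 → $2,683,232; Lindqvist 3,142,777.52 → $3,142,778.

Dube: $2,683,232; Lindqvist: $3,142,778; Nwosu: $2,738,300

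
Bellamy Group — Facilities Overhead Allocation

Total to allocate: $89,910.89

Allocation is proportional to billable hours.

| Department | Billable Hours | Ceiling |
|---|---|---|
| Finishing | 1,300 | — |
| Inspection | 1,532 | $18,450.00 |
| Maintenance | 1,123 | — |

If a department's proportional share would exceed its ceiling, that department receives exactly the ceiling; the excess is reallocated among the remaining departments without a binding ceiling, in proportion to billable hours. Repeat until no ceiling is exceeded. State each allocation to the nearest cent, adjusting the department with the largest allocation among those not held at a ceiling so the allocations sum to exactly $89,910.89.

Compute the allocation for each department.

Combined billable hours = 3,955.
Pro-rata shares before constraints: Finishing 29,553.5163; Inspection 34,827.6823; Maintenance 25,529.6914.
Cap binds for Inspection ($18,450.00); residual $71,460.89 reallocated over remaining billable hours 2,423.
Redistributed shares: Finishing 38,340.5518 → $38,340.55; Maintenance 33,120.3382 → $33,120.34.

Finishing: $38,340.55 | Inspection: $18,450.00 | Maintenance: $33,120.34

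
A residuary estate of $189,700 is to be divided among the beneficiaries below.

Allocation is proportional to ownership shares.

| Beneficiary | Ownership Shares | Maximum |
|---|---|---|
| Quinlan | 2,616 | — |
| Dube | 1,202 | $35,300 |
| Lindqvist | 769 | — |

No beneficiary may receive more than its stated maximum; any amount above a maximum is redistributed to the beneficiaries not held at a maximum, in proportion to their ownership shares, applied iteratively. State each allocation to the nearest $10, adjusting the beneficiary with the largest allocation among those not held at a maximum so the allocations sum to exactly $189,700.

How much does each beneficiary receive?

Total ownership shares = 4,587.
Proportional shares (ignoring caps): Quinlan 108,187.31; Dube 49,709.92; Lindqvist 31,802.77.
Held at cap: Dube ($35,300); residual $154,400 reallocated over remaining ownership shares 3,385.
Redistributed shares: Quinlan 119,323.60 → $119,320; Lindqvist 35,076.40 → $35,080.

Quinlan: $119,320; Dube: $35,300; Lindqvist: $35,080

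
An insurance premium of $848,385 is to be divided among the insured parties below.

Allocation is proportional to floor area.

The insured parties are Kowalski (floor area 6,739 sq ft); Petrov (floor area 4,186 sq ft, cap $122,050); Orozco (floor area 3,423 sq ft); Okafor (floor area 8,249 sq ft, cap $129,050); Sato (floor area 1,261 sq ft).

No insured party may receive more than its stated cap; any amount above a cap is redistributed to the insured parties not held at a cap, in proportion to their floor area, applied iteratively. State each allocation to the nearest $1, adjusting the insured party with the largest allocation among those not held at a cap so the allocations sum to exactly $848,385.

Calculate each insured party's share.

Kowalski: $352,368 · Petrov: $122,050 · Orozco: $178,982 · Okafor: $129,050 · Sato: $65,935

Combined floor area = 23,858.
Unconstrained shares: Kowalski 239,637.29; Petrov 148,853.20; Orozco 121,721.09; Okafor 293,332.55; Sato 44,840.87.
Capped: Petrov ($122,050), Okafor ($129,050); residual $597,285 reallocated over remaining floor area 11,423.
Redistributed shares: Kowalski 352,368.35 → $352,368; Orozco 178,981.58 → $178,982; Sato 65,935.08 → $65,935.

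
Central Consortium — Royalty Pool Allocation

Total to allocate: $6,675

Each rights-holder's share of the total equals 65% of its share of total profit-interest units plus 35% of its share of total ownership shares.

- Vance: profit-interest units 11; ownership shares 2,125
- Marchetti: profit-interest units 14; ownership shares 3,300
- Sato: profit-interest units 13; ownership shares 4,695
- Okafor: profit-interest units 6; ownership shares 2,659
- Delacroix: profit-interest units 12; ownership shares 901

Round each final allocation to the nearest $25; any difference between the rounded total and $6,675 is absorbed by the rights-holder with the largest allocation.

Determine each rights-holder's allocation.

Totals — profit-interest units 56, ownership shares 13,680.
Composite weights (65% profit-interest units + 35% ownership shares): Vance 0.1820; Marchetti 0.2469; Sato 0.2710; Okafor 0.1377; Delacroix 0.1623.
Unrounded shares: Vance 1,215.16; Marchetti 1,648.26; Sato 1,809.01; Okafor 918.97; Delacroix 1,083.60.
At nearest $25: Vance $1,225; Marchetti $1,650; Sato $1,800; Okafor $925; Delacroix $1,075. Sum = $6,675.
Sum already equals the total — no adjustment.

Vance: $1,225 | Marchetti: $1,650 | Sato: $1,800 | Okafor: $925 | Delacroix: $1,075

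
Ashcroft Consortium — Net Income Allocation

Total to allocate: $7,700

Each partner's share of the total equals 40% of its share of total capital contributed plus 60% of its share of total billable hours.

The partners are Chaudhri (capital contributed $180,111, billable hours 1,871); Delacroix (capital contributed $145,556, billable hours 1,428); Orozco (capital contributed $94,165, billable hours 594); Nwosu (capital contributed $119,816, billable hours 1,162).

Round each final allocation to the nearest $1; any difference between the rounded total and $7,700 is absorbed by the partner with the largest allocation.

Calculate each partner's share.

Capital contributed total 539,648; billable hours total 5,055.
Combined weights (40% capital contributed + 60% billable hours): Chaudhri 0.3556; Delacroix 0.2774; Orozco 0.1403; Nwosu 0.2267.
Pro-rata amounts: Chaudhri 2,737.96; Delacroix 2,135.87; Orozco 1,080.32; Nwosu 1,745.85.
At nearest $1: Chaudhri $2,738; Delacroix $2,136; Orozco $1,080; Nwosu $1,746. Sum = $7,700.
No rounding difference to absorb.

Chaudhri: $2,738; Delacroix: $2,136; Orozco: $1,080; Nwosu: $1,746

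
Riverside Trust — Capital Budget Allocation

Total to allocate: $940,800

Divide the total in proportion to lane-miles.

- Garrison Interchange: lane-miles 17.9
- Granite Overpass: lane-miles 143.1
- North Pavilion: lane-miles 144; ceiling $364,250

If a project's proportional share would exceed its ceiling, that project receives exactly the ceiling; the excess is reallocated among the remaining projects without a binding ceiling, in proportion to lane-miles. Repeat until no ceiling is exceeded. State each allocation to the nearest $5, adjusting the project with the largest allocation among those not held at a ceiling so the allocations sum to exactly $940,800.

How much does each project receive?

Lane-miles total: 305.
Pro-rata shares before constraints: Garrison Interchange 55,214.16; Granite Overpass 441,404.85; North Pavilion 444,180.98.
Capped: North Pavilion ($364,250); remaining pool $576,550 reallocated over remaining lane-miles 161.
Remaining shares: Garrison Interchange 64,100.90 → $64,100; Granite Overpass 512,449.10 → $512,450.

Garrison Interchange: $64,100 | Granite Overpass: $512,450 | North Pavilion: $364,250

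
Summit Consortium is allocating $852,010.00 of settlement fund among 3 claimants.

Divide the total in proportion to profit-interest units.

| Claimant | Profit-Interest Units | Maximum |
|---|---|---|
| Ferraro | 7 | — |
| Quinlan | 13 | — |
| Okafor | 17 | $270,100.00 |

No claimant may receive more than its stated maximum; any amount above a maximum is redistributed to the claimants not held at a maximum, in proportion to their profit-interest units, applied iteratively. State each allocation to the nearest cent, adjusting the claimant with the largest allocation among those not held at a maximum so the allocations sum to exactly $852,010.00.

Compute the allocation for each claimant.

Ferraro: $203,668.50 | Quinlan: $378,241.50 | Okafor: $270,100.00

Sum of profit-interest units: 37.
Pro-rata shares before constraints: Ferraro 161,191.0811; Quinlan 299,354.8649; Okafor 391,464.0541.
Held at cap: Okafor ($270,100.00); residual $581,910.00 reallocated over remaining profit-interest units 20.
Remaining shares: Ferraro 203,668.5000 → $203,668.50; Quinlan 378,241.5000 → $378,241.50.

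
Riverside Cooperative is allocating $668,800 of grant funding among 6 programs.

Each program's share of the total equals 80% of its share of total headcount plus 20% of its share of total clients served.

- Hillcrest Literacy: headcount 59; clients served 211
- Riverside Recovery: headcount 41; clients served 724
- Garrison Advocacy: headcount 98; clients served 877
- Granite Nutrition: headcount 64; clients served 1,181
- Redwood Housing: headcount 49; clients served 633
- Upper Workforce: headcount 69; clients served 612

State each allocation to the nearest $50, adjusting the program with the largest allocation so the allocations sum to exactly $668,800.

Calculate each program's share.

Headcount total 380; clients served total 4,238.
Blended shares (80% headcount + 20% clients served): Hillcrest Literacy 0.1342; Riverside Recovery 0.1205; Garrison Advocacy 0.2477; Granite Nutrition 0.1905; Redwood Housing 0.1330; Upper Workforce 0.1741.
Proportional shares: Hillcrest Literacy 89,731.59; Riverside Recovery 80,578.93; Garrison Advocacy 165,663.92; Granite Nutrition 127,386.79; Redwood Housing 88,970.78; Upper Workforce 116,467.98.
Rounded to nearest $50: Hillcrest Literacy $89,750; Riverside Recovery $80,600; Garrison Advocacy $165,650; Granite Nutrition $127,400; Redwood Housing $88,950; Upper Workforce $116,450. Sum = $668,800.
Sum already equals the total — no adjustment.

Hillcrest Literacy: $89,750 · Riverside Recovery: $80,600 · Garrison Advocacy: $165,650 · Granite Nutrition: $127,400 · Redwood Housing: $88,950 · Upper Workforce: $116,450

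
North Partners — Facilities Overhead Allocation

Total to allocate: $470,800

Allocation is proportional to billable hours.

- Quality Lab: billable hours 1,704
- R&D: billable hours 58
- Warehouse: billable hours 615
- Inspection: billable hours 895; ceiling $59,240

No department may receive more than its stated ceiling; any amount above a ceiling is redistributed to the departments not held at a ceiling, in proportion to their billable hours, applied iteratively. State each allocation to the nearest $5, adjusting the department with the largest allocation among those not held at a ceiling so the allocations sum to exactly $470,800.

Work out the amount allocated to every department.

Quality Lab: $295,035 | R&D: $10,040 | Warehouse: $106,485 | Inspection: $59,240

Total billable hours = 3,272.
Pro-rata shares before constraints: Quality Lab 245,184.35; R&D 8,345.48; Warehouse 88,490.83; Inspection 128,779.34.
Capped: Inspection ($59,240); remaining pool $411,560 reallocated over remaining billable hours 2,377.
Shares after redistribution: Quality Lab 295,035.02 → $295,035; R&D 10,042.27 → $10,040; Warehouse 106,482.71 → $106,485.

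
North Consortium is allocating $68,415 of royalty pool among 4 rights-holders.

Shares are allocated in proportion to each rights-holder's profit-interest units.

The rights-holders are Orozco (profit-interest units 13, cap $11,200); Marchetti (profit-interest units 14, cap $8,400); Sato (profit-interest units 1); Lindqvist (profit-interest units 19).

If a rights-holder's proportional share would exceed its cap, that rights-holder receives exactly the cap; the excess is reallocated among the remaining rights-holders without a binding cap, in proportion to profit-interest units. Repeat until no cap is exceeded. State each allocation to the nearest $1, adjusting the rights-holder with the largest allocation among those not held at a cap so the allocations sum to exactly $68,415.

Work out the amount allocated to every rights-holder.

Orozco: $11,200 · Marchetti: $8,400 · Sato: $2,441 · Lindqvist: $46,374

Combined profit-interest units = 47.
Unconstrained shares: Orozco 18,923.30; Marchetti 20,378.94; Sato 1,455.64; Lindqvist 27,657.13.
Held at cap: Orozco ($11,200), Marchetti ($8,400); remaining pool $48,815 reallocated over remaining profit-interest units 20.
Redistributed shares: Sato 2,440.75 → $2,441; Lindqvist 46,374.25 → $46,374.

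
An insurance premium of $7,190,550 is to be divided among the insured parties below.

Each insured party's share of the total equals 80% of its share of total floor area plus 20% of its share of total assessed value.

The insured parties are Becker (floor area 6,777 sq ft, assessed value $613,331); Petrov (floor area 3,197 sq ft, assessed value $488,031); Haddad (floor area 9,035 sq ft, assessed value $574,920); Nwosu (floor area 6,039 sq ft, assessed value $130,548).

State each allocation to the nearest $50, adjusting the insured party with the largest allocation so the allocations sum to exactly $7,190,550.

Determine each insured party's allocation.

Floor area total 25,048; assessed value total 1,806,830.
Combined weights (80% floor area + 20% assessed value): Becker 0.2843; Petrov 0.1561; Haddad 0.3522; Nwosu 0.2073.
Proportional shares: Becker 2,044,551.65; Petrov 1,122,650.80; Haddad 2,532,543.93; Nwosu 1,490,803.62.
At nearest $50: Becker $2,044,550; Petrov $1,122,650; Haddad $2,532,550; Nwosu $1,490,800. Sum = $7,190,550.
Sum already equals the total — no adjustment.

Becker: $2,044,550; Petrov: $1,122,650; Haddad: $2,532,550; Nwosu: $1,490,800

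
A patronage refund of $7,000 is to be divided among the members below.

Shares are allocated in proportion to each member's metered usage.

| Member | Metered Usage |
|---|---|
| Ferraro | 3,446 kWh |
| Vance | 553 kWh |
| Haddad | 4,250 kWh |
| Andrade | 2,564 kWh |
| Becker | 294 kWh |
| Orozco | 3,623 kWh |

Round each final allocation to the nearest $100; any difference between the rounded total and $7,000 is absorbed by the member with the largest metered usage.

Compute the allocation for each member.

Ferraro: $1,600 | Vance: $300 | Haddad: $2,100 | Andrade: $1,200 | Becker: $100 | Orozco: $1,700

Combined metered usage = 14,730.
Unrounded shares: Ferraro 3,446/14,730 × $7,000 = 1,637.61; Vance 553/14,730 × $7,000 = 262.80; Haddad 4,250/14,730 × $7,000 = 2,019.69; Andrade 2,564/14,730 × $7,000 = 1,218.47; Becker 294/14,730 × $7,000 = 139.71; Orozco 3,623/14,730 × $7,000 = 1,721.72.
After rounding ($100): Ferraro $1,600; Vance $300; Haddad $2,000; Andrade $1,200; Becker $100; Orozco $1,700. Sum = $6,900.
Difference $7,000 − $6,900 = +$100 applied to largest metered usage (Haddad): Haddad becomes $2,100.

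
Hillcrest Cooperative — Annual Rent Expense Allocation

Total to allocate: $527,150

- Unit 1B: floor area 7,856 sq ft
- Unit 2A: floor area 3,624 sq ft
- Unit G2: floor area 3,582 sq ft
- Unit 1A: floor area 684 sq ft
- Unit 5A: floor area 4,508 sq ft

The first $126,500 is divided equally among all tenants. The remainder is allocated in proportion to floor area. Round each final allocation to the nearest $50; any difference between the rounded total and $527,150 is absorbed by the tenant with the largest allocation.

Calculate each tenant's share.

Unit 1B: $180,700 | Unit 2A: $97,000 | Unit G2: $96,150 | Unit 1A: $38,850 | Unit 5A: $114,450

$126,500 shared equally gives $25,300 per tenant.
Remainder $400,650 by floor area (total 20,254): Unit 1B 155,401.72 → $155,400; Unit 2A 71,687.35 → $71,700; Unit G2 70,856.54 → $70,850; Unit 1A 13,530.39 → $13,550; Unit 5A 89,174.00 → $89,150.
Totals: Unit 1B $25,300 + $155,400 = $180,700; Unit 2A $25,300 + $71,700 = $97,000; Unit G2 $25,300 + $70,850 = $96,150; Unit 1A $25,300 + $13,550 = $38,850; Unit 5A $25,300 + $89,150 = $114,450.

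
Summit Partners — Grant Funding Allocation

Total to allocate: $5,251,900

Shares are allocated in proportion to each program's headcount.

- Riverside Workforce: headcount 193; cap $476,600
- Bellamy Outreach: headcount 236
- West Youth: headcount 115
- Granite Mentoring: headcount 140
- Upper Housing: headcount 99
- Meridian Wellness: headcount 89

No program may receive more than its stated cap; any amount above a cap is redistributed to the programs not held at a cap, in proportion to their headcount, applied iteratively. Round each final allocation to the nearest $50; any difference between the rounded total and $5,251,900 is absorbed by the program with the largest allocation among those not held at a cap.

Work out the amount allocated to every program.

Combined headcount = 872.
Unconstrained shares: Riverside Workforce 1,162,404.47; Bellamy Outreach 1,421,385.78; West Youth 692,624.43; Granite Mentoring 843,194.95; Upper Housing 596,259.29; Meridian Wellness 536,031.08.
Capped: Riverside Workforce ($476,600); residual $4,775,300 reallocated over remaining headcount 679.
Shares after redistribution: Bellamy Outreach 1,659,750.81 → $1,659,750; West Youth 808,776.88 → $808,800; Granite Mentoring 984,597.94 → $984,600; Upper Housing 696,251.40 → $696,250; Meridian Wellness 625,922.97 → $625,900.

Riverside Workforce: $476,600; Bellamy Outreach: $1,659,750; West Youth: $808,800; Granite Mentoring: $984,600; Upper Housing: $696,250; Meridian Wellness: $625,900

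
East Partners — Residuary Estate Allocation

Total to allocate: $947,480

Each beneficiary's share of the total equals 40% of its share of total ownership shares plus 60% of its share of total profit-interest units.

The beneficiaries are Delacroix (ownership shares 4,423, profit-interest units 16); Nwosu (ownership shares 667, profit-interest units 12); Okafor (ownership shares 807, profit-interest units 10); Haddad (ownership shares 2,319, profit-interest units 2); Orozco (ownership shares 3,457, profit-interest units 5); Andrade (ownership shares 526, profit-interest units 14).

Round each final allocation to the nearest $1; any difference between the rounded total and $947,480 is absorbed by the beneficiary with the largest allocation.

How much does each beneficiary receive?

Delacroix: $291,578; Nwosu: $136,347; Okafor: $121,425; Haddad: $91,316; Orozco: $155,577; Andrade: $151,237

Totals — ownership shares 12,199, profit-interest units 59.
Blended shares (40% ownership shares + 60% profit-interest units): Delacroix 0.3077; Nwosu 0.1439; Okafor 0.1282; Haddad 0.0964; Orozco 0.1642; Andrade 0.1596.
Unrounded shares: Delacroix 291,577.63; Nwosu 136,346.68; Okafor 121,425.34; Haddad 91,316.23; Orozco 155,577.17; Andrade 151,236.94.
Rounded to nearest $1: Delacroix $291,578; Nwosu $136,347; Okafor $121,425; Haddad $91,316; Orozco $155,577; Andrade $151,237. Sum = $947,480.
No rounding difference to absorb.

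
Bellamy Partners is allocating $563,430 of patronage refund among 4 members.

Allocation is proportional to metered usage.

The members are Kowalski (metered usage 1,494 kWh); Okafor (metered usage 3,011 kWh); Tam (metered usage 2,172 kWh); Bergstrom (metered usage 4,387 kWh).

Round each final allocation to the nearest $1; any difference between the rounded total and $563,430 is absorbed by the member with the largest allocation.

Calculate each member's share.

Combined metered usage = 11,064.
Raw shares: Kowalski 1,494/11,064 × $563,430 = 76,081.38; Okafor 3,011/11,064 × $563,430 = 153,334.03; Tam 2,172/11,064 × $563,430 = 110,608.28; Bergstrom 4,387/11,064 × $563,430 = 223,406.31.
After rounding ($1): Kowalski $76,081; Okafor $153,334; Tam $110,608; Bergstrom $223,406. Sum = $563,429.
Difference $563,430 − $563,429 = +$1 applied to largest allocation (Bergstrom): Bergstrom becomes $223,407.

Kowalski: $76,081; Okafor: $153,334; Tam: $110,608; Bergstrom: $223,407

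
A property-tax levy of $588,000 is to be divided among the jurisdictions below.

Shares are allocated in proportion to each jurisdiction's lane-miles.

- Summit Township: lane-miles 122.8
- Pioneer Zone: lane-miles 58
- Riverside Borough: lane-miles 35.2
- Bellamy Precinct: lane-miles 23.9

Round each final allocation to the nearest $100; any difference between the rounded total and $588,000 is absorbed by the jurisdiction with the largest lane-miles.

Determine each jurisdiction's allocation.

Summit Township: $300,900; Pioneer Zone: $142,200; Riverside Borough: $86,300; Bellamy Precinct: $58,600

Sum of lane-miles: 122.8 + 58 + 35.2 + 23.9 = 239.9.
Raw shares: Summit Township 300,985.41; Pioneer Zone 142,159.23; Riverside Borough 86,275.95; Bellamy Precinct 58,579.41.
At nearest $100: Summit Township $301,000; Pioneer Zone $142,200; Riverside Borough $86,300; Bellamy Precinct $58,600. Sum = $588,100.
Difference $588,000 − $588,100 = −$100 applied to largest lane-miles (Summit Township): Summit Township becomes $300,900.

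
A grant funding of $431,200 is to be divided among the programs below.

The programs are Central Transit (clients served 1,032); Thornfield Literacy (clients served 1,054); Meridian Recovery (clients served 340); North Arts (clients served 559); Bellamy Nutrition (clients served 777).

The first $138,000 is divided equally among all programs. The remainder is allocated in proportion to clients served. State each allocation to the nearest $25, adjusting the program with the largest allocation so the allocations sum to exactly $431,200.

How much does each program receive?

$138,000 shared equally gives $27,600 per program.
Remainder $293,200 by clients served (total 3,762): Central Transit 80,431.26 → $80,425; Thornfield Literacy 82,145.88 → $82,150; Meridian Recovery 26,498.67 → $26,500; North Arts 43,566.93 → $43,575; Bellamy Nutrition 60,557.26 → $60,550.
Totals: Central Transit $27,600 + $80,425 = $108,025; Thornfield Literacy $27,600 + $82,150 = $109,750; Meridian Recovery $27,600 + $26,500 = $54,100; North Arts $27,600 + $43,575 = $71,175; Bellamy Nutrition $27,600 + $60,550 = $88,150.

Central Transit: $108,025; Thornfield Literacy: $109,750; Meridian Recovery: $54,100; North Arts: $71,175; Bellamy Nutrition: $88,150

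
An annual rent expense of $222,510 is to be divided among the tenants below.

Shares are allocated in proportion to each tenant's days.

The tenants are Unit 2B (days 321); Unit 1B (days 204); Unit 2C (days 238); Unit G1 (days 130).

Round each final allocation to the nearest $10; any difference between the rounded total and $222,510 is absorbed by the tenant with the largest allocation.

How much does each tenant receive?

Sum of days: 893.
Proportional shares: Unit 2B 321/893 × $222,510 = 79,984.00; Unit 1B 204/893 × $222,510 = 50,830.95; Unit 2C 238/893 × $222,510 = 59,302.78; Unit G1 130/893 × $222,510 = 32,392.27.
After rounding ($10): Unit 2B $79,980; Unit 1B $50,830; Unit 2C $59,300; Unit G1 $32,390. Sum = $222,500.
Difference $222,510 − $222,500 = +$10 applied to largest allocation (Unit 2B): Unit 2B becomes $79,990.

Unit 2B: $79,990 · Unit 1B: $50,830 · Unit 2C: $59,300 · Unit G1: $32,390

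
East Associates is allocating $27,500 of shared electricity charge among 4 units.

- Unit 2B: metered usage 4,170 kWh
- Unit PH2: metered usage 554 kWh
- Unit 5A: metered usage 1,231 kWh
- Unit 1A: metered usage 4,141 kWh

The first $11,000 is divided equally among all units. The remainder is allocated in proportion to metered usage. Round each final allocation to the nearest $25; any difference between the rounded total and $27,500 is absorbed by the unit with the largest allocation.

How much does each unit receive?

$11,000 shared equally gives $2,750 per unit.
Remainder $16,500 by metered usage (total 10,096): Unit 2B 6,815.08 → $6,825; Unit PH2 905.41 → $900; Unit 5A 2,011.84 → $2,000; Unit 1A 6,767.68 → $6,775.
Totals: Unit 2B $2,750 + $6,825 = $9,575; Unit PH2 $2,750 + $900 = $3,650; Unit 5A $2,750 + $2,000 = $4,750; Unit 1A $2,750 + $6,775 = $9,525.

Unit 2B: $9,575 · Unit PH2: $3,650 · Unit 5A: $4,750 · Unit 1A: $9,525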